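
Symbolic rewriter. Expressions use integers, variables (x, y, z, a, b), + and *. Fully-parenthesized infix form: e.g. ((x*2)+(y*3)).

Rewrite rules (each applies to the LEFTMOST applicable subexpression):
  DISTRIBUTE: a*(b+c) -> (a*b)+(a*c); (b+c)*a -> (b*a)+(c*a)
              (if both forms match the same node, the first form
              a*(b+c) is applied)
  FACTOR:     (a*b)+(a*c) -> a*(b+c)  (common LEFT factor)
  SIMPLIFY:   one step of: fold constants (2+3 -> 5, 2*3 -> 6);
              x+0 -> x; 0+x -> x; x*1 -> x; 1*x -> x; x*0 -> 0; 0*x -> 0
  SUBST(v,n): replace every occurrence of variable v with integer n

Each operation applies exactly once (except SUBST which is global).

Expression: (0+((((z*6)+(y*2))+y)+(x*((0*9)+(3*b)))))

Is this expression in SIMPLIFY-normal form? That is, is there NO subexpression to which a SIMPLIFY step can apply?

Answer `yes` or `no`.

Answer: no

Derivation:
Expression: (0+((((z*6)+(y*2))+y)+(x*((0*9)+(3*b)))))
Scanning for simplifiable subexpressions (pre-order)...
  at root: (0+((((z*6)+(y*2))+y)+(x*((0*9)+(3*b))))) (SIMPLIFIABLE)
  at R: ((((z*6)+(y*2))+y)+(x*((0*9)+(3*b)))) (not simplifiable)
  at RL: (((z*6)+(y*2))+y) (not simplifiable)
  at RLL: ((z*6)+(y*2)) (not simplifiable)
  at RLLL: (z*6) (not simplifiable)
  at RLLR: (y*2) (not simplifiable)
  at RR: (x*((0*9)+(3*b))) (not simplifiable)
  at RRR: ((0*9)+(3*b)) (not simplifiable)
  at RRRL: (0*9) (SIMPLIFIABLE)
  at RRRR: (3*b) (not simplifiable)
Found simplifiable subexpr at path root: (0+((((z*6)+(y*2))+y)+(x*((0*9)+(3*b)))))
One SIMPLIFY step would give: ((((z*6)+(y*2))+y)+(x*((0*9)+(3*b))))
-> NOT in normal form.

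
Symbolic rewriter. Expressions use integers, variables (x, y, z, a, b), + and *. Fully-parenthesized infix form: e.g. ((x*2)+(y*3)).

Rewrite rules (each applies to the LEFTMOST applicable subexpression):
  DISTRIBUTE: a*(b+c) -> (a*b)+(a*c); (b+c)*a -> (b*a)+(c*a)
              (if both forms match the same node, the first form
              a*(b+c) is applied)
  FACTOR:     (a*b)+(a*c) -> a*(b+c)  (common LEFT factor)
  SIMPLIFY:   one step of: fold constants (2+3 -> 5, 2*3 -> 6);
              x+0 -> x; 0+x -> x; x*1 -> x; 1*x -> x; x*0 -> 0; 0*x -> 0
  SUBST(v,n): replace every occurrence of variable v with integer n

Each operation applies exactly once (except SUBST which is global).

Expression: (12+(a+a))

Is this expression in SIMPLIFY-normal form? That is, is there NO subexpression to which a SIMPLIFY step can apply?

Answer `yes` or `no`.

Answer: yes

Derivation:
Expression: (12+(a+a))
Scanning for simplifiable subexpressions (pre-order)...
  at root: (12+(a+a)) (not simplifiable)
  at R: (a+a) (not simplifiable)
Result: no simplifiable subexpression found -> normal form.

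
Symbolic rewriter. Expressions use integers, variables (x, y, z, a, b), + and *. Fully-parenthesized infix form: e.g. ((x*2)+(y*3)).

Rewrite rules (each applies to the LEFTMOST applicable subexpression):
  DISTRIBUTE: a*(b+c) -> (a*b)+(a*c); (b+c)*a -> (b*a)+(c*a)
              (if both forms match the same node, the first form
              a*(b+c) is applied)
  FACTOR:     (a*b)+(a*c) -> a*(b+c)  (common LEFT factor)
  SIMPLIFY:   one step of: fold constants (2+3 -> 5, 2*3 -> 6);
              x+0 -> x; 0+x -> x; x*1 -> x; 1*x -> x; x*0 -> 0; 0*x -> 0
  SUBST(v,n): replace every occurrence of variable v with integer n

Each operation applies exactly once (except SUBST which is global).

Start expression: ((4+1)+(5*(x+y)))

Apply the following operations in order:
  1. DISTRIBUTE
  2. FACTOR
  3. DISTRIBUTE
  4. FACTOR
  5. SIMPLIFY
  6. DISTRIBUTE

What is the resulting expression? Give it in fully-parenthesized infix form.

Start: ((4+1)+(5*(x+y)))
Apply DISTRIBUTE at R (target: (5*(x+y))): ((4+1)+(5*(x+y))) -> ((4+1)+((5*x)+(5*y)))
Apply FACTOR at R (target: ((5*x)+(5*y))): ((4+1)+((5*x)+(5*y))) -> ((4+1)+(5*(x+y)))
Apply DISTRIBUTE at R (target: (5*(x+y))): ((4+1)+(5*(x+y))) -> ((4+1)+((5*x)+(5*y)))
Apply FACTOR at R (target: ((5*x)+(5*y))): ((4+1)+((5*x)+(5*y))) -> ((4+1)+(5*(x+y)))
Apply SIMPLIFY at L (target: (4+1)): ((4+1)+(5*(x+y))) -> (5+(5*(x+y)))
Apply DISTRIBUTE at R (target: (5*(x+y))): (5+(5*(x+y))) -> (5+((5*x)+(5*y)))

Answer: (5+((5*x)+(5*y)))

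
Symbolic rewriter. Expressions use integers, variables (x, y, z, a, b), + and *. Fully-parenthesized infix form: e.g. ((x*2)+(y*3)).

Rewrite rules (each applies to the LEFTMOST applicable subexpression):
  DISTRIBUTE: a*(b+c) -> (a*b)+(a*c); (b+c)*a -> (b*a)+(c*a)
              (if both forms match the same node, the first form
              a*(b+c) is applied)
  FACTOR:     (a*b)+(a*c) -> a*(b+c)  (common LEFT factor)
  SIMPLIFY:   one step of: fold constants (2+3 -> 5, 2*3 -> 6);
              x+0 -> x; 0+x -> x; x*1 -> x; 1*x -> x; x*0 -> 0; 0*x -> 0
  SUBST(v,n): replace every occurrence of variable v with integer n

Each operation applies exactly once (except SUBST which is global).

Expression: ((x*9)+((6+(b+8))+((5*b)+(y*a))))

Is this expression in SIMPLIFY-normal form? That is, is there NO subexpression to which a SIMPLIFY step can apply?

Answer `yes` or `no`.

Expression: ((x*9)+((6+(b+8))+((5*b)+(y*a))))
Scanning for simplifiable subexpressions (pre-order)...
  at root: ((x*9)+((6+(b+8))+((5*b)+(y*a)))) (not simplifiable)
  at L: (x*9) (not simplifiable)
  at R: ((6+(b+8))+((5*b)+(y*a))) (not simplifiable)
  at RL: (6+(b+8)) (not simplifiable)
  at RLR: (b+8) (not simplifiable)
  at RR: ((5*b)+(y*a)) (not simplifiable)
  at RRL: (5*b) (not simplifiable)
  at RRR: (y*a) (not simplifiable)
Result: no simplifiable subexpression found -> normal form.

Answer: yes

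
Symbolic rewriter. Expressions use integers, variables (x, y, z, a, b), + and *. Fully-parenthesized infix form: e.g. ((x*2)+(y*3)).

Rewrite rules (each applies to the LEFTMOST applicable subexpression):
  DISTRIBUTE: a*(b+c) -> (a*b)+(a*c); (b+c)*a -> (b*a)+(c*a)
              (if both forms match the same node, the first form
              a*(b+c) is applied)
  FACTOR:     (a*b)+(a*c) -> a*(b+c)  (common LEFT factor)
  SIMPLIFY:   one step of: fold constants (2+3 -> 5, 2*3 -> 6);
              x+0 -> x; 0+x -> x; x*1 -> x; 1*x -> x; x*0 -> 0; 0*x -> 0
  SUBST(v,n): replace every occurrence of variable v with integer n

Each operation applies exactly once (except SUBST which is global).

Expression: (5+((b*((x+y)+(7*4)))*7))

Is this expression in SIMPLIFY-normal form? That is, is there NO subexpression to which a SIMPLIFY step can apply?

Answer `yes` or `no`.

Answer: no

Derivation:
Expression: (5+((b*((x+y)+(7*4)))*7))
Scanning for simplifiable subexpressions (pre-order)...
  at root: (5+((b*((x+y)+(7*4)))*7)) (not simplifiable)
  at R: ((b*((x+y)+(7*4)))*7) (not simplifiable)
  at RL: (b*((x+y)+(7*4))) (not simplifiable)
  at RLR: ((x+y)+(7*4)) (not simplifiable)
  at RLRL: (x+y) (not simplifiable)
  at RLRR: (7*4) (SIMPLIFIABLE)
Found simplifiable subexpr at path RLRR: (7*4)
One SIMPLIFY step would give: (5+((b*((x+y)+28))*7))
-> NOT in normal form.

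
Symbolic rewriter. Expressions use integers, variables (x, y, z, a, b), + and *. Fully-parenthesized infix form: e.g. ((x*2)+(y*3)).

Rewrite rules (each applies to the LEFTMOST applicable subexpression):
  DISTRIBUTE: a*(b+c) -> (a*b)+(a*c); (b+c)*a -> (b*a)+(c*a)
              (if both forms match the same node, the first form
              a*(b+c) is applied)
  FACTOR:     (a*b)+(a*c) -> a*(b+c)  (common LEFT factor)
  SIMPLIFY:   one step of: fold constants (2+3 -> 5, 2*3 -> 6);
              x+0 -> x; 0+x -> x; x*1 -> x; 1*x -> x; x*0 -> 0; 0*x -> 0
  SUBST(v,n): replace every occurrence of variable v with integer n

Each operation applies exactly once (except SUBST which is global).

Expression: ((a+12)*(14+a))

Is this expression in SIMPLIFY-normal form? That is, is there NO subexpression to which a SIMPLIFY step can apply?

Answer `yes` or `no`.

Expression: ((a+12)*(14+a))
Scanning for simplifiable subexpressions (pre-order)...
  at root: ((a+12)*(14+a)) (not simplifiable)
  at L: (a+12) (not simplifiable)
  at R: (14+a) (not simplifiable)
Result: no simplifiable subexpression found -> normal form.

Answer: yes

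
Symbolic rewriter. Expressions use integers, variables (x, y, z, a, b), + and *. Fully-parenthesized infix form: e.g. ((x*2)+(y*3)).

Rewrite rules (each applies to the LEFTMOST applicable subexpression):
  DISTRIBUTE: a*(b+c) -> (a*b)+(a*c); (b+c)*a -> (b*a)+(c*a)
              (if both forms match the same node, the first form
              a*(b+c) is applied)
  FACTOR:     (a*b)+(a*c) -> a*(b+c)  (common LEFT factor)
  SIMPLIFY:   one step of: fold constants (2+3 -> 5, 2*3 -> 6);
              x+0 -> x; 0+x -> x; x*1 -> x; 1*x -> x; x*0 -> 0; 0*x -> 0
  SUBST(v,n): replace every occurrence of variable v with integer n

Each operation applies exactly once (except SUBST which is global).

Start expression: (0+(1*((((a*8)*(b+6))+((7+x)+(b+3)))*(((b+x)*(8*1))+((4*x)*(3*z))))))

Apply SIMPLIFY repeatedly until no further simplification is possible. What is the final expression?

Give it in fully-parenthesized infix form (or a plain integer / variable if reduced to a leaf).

Start: (0+(1*((((a*8)*(b+6))+((7+x)+(b+3)))*(((b+x)*(8*1))+((4*x)*(3*z))))))
Step 1: at root: (0+(1*((((a*8)*(b+6))+((7+x)+(b+3)))*(((b+x)*(8*1))+((4*x)*(3*z)))))) -> (1*((((a*8)*(b+6))+((7+x)+(b+3)))*(((b+x)*(8*1))+((4*x)*(3*z))))); overall: (0+(1*((((a*8)*(b+6))+((7+x)+(b+3)))*(((b+x)*(8*1))+((4*x)*(3*z)))))) -> (1*((((a*8)*(b+6))+((7+x)+(b+3)))*(((b+x)*(8*1))+((4*x)*(3*z)))))
Step 2: at root: (1*((((a*8)*(b+6))+((7+x)+(b+3)))*(((b+x)*(8*1))+((4*x)*(3*z))))) -> ((((a*8)*(b+6))+((7+x)+(b+3)))*(((b+x)*(8*1))+((4*x)*(3*z)))); overall: (1*((((a*8)*(b+6))+((7+x)+(b+3)))*(((b+x)*(8*1))+((4*x)*(3*z))))) -> ((((a*8)*(b+6))+((7+x)+(b+3)))*(((b+x)*(8*1))+((4*x)*(3*z))))
Step 3: at RLR: (8*1) -> 8; overall: ((((a*8)*(b+6))+((7+x)+(b+3)))*(((b+x)*(8*1))+((4*x)*(3*z)))) -> ((((a*8)*(b+6))+((7+x)+(b+3)))*(((b+x)*8)+((4*x)*(3*z))))
Fixed point: ((((a*8)*(b+6))+((7+x)+(b+3)))*(((b+x)*8)+((4*x)*(3*z))))

Answer: ((((a*8)*(b+6))+((7+x)+(b+3)))*(((b+x)*8)+((4*x)*(3*z))))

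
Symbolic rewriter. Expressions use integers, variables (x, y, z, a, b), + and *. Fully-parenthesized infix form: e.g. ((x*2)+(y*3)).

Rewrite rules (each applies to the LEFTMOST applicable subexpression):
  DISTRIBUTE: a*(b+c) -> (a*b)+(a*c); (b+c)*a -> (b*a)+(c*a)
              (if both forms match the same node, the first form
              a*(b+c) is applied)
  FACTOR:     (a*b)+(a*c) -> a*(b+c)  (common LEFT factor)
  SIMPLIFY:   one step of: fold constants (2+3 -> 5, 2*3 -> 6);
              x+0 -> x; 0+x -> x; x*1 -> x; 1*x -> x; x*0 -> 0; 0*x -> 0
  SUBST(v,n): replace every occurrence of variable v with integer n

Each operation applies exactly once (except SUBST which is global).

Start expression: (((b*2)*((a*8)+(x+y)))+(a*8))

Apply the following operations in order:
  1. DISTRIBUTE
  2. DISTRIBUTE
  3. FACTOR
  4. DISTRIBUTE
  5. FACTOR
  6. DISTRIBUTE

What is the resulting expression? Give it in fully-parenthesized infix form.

Start: (((b*2)*((a*8)+(x+y)))+(a*8))
Apply DISTRIBUTE at L (target: ((b*2)*((a*8)+(x+y)))): (((b*2)*((a*8)+(x+y)))+(a*8)) -> ((((b*2)*(a*8))+((b*2)*(x+y)))+(a*8))
Apply DISTRIBUTE at LR (target: ((b*2)*(x+y))): ((((b*2)*(a*8))+((b*2)*(x+y)))+(a*8)) -> ((((b*2)*(a*8))+(((b*2)*x)+((b*2)*y)))+(a*8))
Apply FACTOR at LR (target: (((b*2)*x)+((b*2)*y))): ((((b*2)*(a*8))+(((b*2)*x)+((b*2)*y)))+(a*8)) -> ((((b*2)*(a*8))+((b*2)*(x+y)))+(a*8))
Apply DISTRIBUTE at LR (target: ((b*2)*(x+y))): ((((b*2)*(a*8))+((b*2)*(x+y)))+(a*8)) -> ((((b*2)*(a*8))+(((b*2)*x)+((b*2)*y)))+(a*8))
Apply FACTOR at LR (target: (((b*2)*x)+((b*2)*y))): ((((b*2)*(a*8))+(((b*2)*x)+((b*2)*y)))+(a*8)) -> ((((b*2)*(a*8))+((b*2)*(x+y)))+(a*8))
Apply DISTRIBUTE at LR (target: ((b*2)*(x+y))): ((((b*2)*(a*8))+((b*2)*(x+y)))+(a*8)) -> ((((b*2)*(a*8))+(((b*2)*x)+((b*2)*y)))+(a*8))

Answer: ((((b*2)*(a*8))+(((b*2)*x)+((b*2)*y)))+(a*8))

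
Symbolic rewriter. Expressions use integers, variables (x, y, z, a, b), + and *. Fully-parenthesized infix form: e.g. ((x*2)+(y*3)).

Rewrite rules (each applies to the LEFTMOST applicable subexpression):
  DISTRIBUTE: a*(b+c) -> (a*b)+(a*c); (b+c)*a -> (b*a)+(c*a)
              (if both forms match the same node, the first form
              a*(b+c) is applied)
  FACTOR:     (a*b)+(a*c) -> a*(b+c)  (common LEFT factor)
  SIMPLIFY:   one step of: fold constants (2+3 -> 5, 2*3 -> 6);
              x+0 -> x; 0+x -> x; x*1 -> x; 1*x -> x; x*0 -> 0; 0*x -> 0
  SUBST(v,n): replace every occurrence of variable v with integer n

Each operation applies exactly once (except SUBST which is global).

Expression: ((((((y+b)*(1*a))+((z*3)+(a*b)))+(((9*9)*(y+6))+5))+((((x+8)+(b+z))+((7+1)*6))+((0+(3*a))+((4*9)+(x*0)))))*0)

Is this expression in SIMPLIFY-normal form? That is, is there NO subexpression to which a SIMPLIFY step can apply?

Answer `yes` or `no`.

Expression: ((((((y+b)*(1*a))+((z*3)+(a*b)))+(((9*9)*(y+6))+5))+((((x+8)+(b+z))+((7+1)*6))+((0+(3*a))+((4*9)+(x*0)))))*0)
Scanning for simplifiable subexpressions (pre-order)...
  at root: ((((((y+b)*(1*a))+((z*3)+(a*b)))+(((9*9)*(y+6))+5))+((((x+8)+(b+z))+((7+1)*6))+((0+(3*a))+((4*9)+(x*0)))))*0) (SIMPLIFIABLE)
  at L: (((((y+b)*(1*a))+((z*3)+(a*b)))+(((9*9)*(y+6))+5))+((((x+8)+(b+z))+((7+1)*6))+((0+(3*a))+((4*9)+(x*0))))) (not simplifiable)
  at LL: ((((y+b)*(1*a))+((z*3)+(a*b)))+(((9*9)*(y+6))+5)) (not simplifiable)
  at LLL: (((y+b)*(1*a))+((z*3)+(a*b))) (not simplifiable)
  at LLLL: ((y+b)*(1*a)) (not simplifiable)
  at LLLLL: (y+b) (not simplifiable)
  at LLLLR: (1*a) (SIMPLIFIABLE)
  at LLLR: ((z*3)+(a*b)) (not simplifiable)
  at LLLRL: (z*3) (not simplifiable)
  at LLLRR: (a*b) (not simplifiable)
  at LLR: (((9*9)*(y+6))+5) (not simplifiable)
  at LLRL: ((9*9)*(y+6)) (not simplifiable)
  at LLRLL: (9*9) (SIMPLIFIABLE)
  at LLRLR: (y+6) (not simplifiable)
  at LR: ((((x+8)+(b+z))+((7+1)*6))+((0+(3*a))+((4*9)+(x*0)))) (not simplifiable)
  at LRL: (((x+8)+(b+z))+((7+1)*6)) (not simplifiable)
  at LRLL: ((x+8)+(b+z)) (not simplifiable)
  at LRLLL: (x+8) (not simplifiable)
  at LRLLR: (b+z) (not simplifiable)
  at LRLR: ((7+1)*6) (not simplifiable)
  at LRLRL: (7+1) (SIMPLIFIABLE)
  at LRR: ((0+(3*a))+((4*9)+(x*0))) (not simplifiable)
  at LRRL: (0+(3*a)) (SIMPLIFIABLE)
  at LRRLR: (3*a) (not simplifiable)
  at LRRR: ((4*9)+(x*0)) (not simplifiable)
  at LRRRL: (4*9) (SIMPLIFIABLE)
  at LRRRR: (x*0) (SIMPLIFIABLE)
Found simplifiable subexpr at path root: ((((((y+b)*(1*a))+((z*3)+(a*b)))+(((9*9)*(y+6))+5))+((((x+8)+(b+z))+((7+1)*6))+((0+(3*a))+((4*9)+(x*0)))))*0)
One SIMPLIFY step would give: 0
-> NOT in normal form.

Answer: no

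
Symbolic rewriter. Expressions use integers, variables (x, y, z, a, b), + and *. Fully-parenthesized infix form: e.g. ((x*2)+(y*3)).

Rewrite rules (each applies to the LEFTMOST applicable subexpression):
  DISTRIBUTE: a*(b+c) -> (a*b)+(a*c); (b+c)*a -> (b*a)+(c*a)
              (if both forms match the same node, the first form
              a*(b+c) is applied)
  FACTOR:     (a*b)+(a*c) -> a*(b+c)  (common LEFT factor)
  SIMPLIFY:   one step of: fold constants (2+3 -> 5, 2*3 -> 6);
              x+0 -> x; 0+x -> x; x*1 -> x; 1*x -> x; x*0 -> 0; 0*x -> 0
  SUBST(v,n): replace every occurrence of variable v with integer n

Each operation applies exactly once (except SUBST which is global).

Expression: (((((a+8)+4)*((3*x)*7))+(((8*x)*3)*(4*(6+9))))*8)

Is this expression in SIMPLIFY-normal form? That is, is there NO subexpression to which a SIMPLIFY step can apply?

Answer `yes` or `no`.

Answer: no

Derivation:
Expression: (((((a+8)+4)*((3*x)*7))+(((8*x)*3)*(4*(6+9))))*8)
Scanning for simplifiable subexpressions (pre-order)...
  at root: (((((a+8)+4)*((3*x)*7))+(((8*x)*3)*(4*(6+9))))*8) (not simplifiable)
  at L: ((((a+8)+4)*((3*x)*7))+(((8*x)*3)*(4*(6+9)))) (not simplifiable)
  at LL: (((a+8)+4)*((3*x)*7)) (not simplifiable)
  at LLL: ((a+8)+4) (not simplifiable)
  at LLLL: (a+8) (not simplifiable)
  at LLR: ((3*x)*7) (not simplifiable)
  at LLRL: (3*x) (not simplifiable)
  at LR: (((8*x)*3)*(4*(6+9))) (not simplifiable)
  at LRL: ((8*x)*3) (not simplifiable)
  at LRLL: (8*x) (not simplifiable)
  at LRR: (4*(6+9)) (not simplifiable)
  at LRRR: (6+9) (SIMPLIFIABLE)
Found simplifiable subexpr at path LRRR: (6+9)
One SIMPLIFY step would give: (((((a+8)+4)*((3*x)*7))+(((8*x)*3)*(4*15)))*8)
-> NOT in normal form.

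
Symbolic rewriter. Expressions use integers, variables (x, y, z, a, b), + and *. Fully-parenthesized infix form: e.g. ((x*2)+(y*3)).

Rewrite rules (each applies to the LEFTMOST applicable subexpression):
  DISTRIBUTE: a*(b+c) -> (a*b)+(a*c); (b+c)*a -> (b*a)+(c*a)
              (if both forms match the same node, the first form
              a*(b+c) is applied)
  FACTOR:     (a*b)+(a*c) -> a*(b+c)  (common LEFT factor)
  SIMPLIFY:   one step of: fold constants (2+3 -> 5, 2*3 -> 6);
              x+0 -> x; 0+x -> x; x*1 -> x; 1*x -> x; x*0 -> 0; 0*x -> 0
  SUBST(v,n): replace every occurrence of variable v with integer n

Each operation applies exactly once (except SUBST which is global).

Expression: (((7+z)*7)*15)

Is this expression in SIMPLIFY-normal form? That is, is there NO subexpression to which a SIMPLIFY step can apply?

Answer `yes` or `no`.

Answer: yes

Derivation:
Expression: (((7+z)*7)*15)
Scanning for simplifiable subexpressions (pre-order)...
  at root: (((7+z)*7)*15) (not simplifiable)
  at L: ((7+z)*7) (not simplifiable)
  at LL: (7+z) (not simplifiable)
Result: no simplifiable subexpression found -> normal form.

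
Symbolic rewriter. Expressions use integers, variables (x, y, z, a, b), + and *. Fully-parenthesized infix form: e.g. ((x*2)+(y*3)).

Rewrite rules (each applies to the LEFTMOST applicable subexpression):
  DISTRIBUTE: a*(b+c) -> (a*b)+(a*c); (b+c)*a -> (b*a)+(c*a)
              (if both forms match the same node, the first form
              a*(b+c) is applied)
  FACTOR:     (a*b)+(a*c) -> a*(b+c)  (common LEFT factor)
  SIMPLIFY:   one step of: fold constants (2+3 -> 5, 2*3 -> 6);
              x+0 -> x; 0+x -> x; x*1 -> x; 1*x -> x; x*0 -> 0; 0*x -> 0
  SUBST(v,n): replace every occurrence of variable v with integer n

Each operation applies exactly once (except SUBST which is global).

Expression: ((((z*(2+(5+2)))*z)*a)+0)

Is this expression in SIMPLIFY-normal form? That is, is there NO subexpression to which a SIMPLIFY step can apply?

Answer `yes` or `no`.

Answer: no

Derivation:
Expression: ((((z*(2+(5+2)))*z)*a)+0)
Scanning for simplifiable subexpressions (pre-order)...
  at root: ((((z*(2+(5+2)))*z)*a)+0) (SIMPLIFIABLE)
  at L: (((z*(2+(5+2)))*z)*a) (not simplifiable)
  at LL: ((z*(2+(5+2)))*z) (not simplifiable)
  at LLL: (z*(2+(5+2))) (not simplifiable)
  at LLLR: (2+(5+2)) (not simplifiable)
  at LLLRR: (5+2) (SIMPLIFIABLE)
Found simplifiable subexpr at path root: ((((z*(2+(5+2)))*z)*a)+0)
One SIMPLIFY step would give: (((z*(2+(5+2)))*z)*a)
-> NOT in normal form.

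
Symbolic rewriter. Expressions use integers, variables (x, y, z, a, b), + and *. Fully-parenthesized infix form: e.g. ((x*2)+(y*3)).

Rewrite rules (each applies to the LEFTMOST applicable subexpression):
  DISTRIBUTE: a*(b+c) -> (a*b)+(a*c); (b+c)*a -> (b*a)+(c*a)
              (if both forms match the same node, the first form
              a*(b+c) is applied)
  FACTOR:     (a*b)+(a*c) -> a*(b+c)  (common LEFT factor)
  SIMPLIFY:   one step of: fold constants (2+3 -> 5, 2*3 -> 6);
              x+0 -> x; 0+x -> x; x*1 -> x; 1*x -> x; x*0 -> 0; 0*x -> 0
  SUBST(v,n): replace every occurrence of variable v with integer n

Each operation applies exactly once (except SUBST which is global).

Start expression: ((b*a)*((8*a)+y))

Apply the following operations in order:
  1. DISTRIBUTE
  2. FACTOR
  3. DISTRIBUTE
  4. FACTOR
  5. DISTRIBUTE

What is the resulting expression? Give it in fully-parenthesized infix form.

Start: ((b*a)*((8*a)+y))
Apply DISTRIBUTE at root (target: ((b*a)*((8*a)+y))): ((b*a)*((8*a)+y)) -> (((b*a)*(8*a))+((b*a)*y))
Apply FACTOR at root (target: (((b*a)*(8*a))+((b*a)*y))): (((b*a)*(8*a))+((b*a)*y)) -> ((b*a)*((8*a)+y))
Apply DISTRIBUTE at root (target: ((b*a)*((8*a)+y))): ((b*a)*((8*a)+y)) -> (((b*a)*(8*a))+((b*a)*y))
Apply FACTOR at root (target: (((b*a)*(8*a))+((b*a)*y))): (((b*a)*(8*a))+((b*a)*y)) -> ((b*a)*((8*a)+y))
Apply DISTRIBUTE at root (target: ((b*a)*((8*a)+y))): ((b*a)*((8*a)+y)) -> (((b*a)*(8*a))+((b*a)*y))

Answer: (((b*a)*(8*a))+((b*a)*y))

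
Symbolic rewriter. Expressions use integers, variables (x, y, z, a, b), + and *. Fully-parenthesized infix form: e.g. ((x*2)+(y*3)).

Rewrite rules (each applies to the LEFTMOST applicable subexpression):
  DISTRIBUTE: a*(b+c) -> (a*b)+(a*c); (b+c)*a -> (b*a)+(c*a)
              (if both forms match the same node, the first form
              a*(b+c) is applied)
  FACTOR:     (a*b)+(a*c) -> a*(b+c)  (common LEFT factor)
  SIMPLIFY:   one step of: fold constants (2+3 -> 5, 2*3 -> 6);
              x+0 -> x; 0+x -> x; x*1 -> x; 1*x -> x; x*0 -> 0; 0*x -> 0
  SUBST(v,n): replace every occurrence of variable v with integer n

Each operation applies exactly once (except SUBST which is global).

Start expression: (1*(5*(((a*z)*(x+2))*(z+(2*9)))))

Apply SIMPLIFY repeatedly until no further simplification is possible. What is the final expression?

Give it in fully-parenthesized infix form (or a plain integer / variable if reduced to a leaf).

Answer: (5*(((a*z)*(x+2))*(z+18)))

Derivation:
Start: (1*(5*(((a*z)*(x+2))*(z+(2*9)))))
Step 1: at root: (1*(5*(((a*z)*(x+2))*(z+(2*9))))) -> (5*(((a*z)*(x+2))*(z+(2*9)))); overall: (1*(5*(((a*z)*(x+2))*(z+(2*9))))) -> (5*(((a*z)*(x+2))*(z+(2*9))))
Step 2: at RRR: (2*9) -> 18; overall: (5*(((a*z)*(x+2))*(z+(2*9)))) -> (5*(((a*z)*(x+2))*(z+18)))
Fixed point: (5*(((a*z)*(x+2))*(z+18)))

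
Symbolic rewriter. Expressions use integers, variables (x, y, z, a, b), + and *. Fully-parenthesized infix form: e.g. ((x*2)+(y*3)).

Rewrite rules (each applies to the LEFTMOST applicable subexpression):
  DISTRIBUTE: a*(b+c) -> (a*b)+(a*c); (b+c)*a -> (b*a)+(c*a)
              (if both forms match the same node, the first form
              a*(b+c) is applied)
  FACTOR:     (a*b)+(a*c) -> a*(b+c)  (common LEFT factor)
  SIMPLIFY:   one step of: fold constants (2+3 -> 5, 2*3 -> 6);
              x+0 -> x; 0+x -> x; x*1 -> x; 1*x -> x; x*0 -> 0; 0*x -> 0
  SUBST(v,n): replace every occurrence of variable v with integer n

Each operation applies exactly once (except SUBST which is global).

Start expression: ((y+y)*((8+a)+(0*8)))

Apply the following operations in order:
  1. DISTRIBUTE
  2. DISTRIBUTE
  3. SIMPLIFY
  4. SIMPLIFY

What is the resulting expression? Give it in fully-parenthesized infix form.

Start: ((y+y)*((8+a)+(0*8)))
Apply DISTRIBUTE at root (target: ((y+y)*((8+a)+(0*8)))): ((y+y)*((8+a)+(0*8))) -> (((y+y)*(8+a))+((y+y)*(0*8)))
Apply DISTRIBUTE at L (target: ((y+y)*(8+a))): (((y+y)*(8+a))+((y+y)*(0*8))) -> ((((y+y)*8)+((y+y)*a))+((y+y)*(0*8)))
Apply SIMPLIFY at RR (target: (0*8)): ((((y+y)*8)+((y+y)*a))+((y+y)*(0*8))) -> ((((y+y)*8)+((y+y)*a))+((y+y)*0))
Apply SIMPLIFY at R (target: ((y+y)*0)): ((((y+y)*8)+((y+y)*a))+((y+y)*0)) -> ((((y+y)*8)+((y+y)*a))+0)

Answer: ((((y+y)*8)+((y+y)*a))+0)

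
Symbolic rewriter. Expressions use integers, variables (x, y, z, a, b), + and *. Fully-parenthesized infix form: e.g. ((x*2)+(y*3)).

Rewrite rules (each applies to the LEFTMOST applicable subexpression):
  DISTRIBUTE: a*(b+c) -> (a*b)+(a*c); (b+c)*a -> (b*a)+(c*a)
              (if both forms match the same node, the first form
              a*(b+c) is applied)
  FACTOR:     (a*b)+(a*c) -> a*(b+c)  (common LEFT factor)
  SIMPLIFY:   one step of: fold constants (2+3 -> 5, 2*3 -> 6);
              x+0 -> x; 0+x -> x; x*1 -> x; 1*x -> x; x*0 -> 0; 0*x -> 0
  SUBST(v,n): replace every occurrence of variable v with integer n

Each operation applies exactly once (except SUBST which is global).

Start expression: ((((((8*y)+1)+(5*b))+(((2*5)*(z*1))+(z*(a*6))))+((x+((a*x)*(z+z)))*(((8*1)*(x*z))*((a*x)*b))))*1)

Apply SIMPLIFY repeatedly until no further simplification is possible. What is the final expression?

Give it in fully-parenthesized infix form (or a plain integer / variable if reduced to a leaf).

Answer: (((((8*y)+1)+(5*b))+((10*z)+(z*(a*6))))+((x+((a*x)*(z+z)))*((8*(x*z))*((a*x)*b))))

Derivation:
Start: ((((((8*y)+1)+(5*b))+(((2*5)*(z*1))+(z*(a*6))))+((x+((a*x)*(z+z)))*(((8*1)*(x*z))*((a*x)*b))))*1)
Step 1: at root: ((((((8*y)+1)+(5*b))+(((2*5)*(z*1))+(z*(a*6))))+((x+((a*x)*(z+z)))*(((8*1)*(x*z))*((a*x)*b))))*1) -> (((((8*y)+1)+(5*b))+(((2*5)*(z*1))+(z*(a*6))))+((x+((a*x)*(z+z)))*(((8*1)*(x*z))*((a*x)*b)))); overall: ((((((8*y)+1)+(5*b))+(((2*5)*(z*1))+(z*(a*6))))+((x+((a*x)*(z+z)))*(((8*1)*(x*z))*((a*x)*b))))*1) -> (((((8*y)+1)+(5*b))+(((2*5)*(z*1))+(z*(a*6))))+((x+((a*x)*(z+z)))*(((8*1)*(x*z))*((a*x)*b))))
Step 2: at LRLL: (2*5) -> 10; overall: (((((8*y)+1)+(5*b))+(((2*5)*(z*1))+(z*(a*6))))+((x+((a*x)*(z+z)))*(((8*1)*(x*z))*((a*x)*b)))) -> (((((8*y)+1)+(5*b))+((10*(z*1))+(z*(a*6))))+((x+((a*x)*(z+z)))*(((8*1)*(x*z))*((a*x)*b))))
Step 3: at LRLR: (z*1) -> z; overall: (((((8*y)+1)+(5*b))+((10*(z*1))+(z*(a*6))))+((x+((a*x)*(z+z)))*(((8*1)*(x*z))*((a*x)*b)))) -> (((((8*y)+1)+(5*b))+((10*z)+(z*(a*6))))+((x+((a*x)*(z+z)))*(((8*1)*(x*z))*((a*x)*b))))
Step 4: at RRLL: (8*1) -> 8; overall: (((((8*y)+1)+(5*b))+((10*z)+(z*(a*6))))+((x+((a*x)*(z+z)))*(((8*1)*(x*z))*((a*x)*b)))) -> (((((8*y)+1)+(5*b))+((10*z)+(z*(a*6))))+((x+((a*x)*(z+z)))*((8*(x*z))*((a*x)*b))))
Fixed point: (((((8*y)+1)+(5*b))+((10*z)+(z*(a*6))))+((x+((a*x)*(z+z)))*((8*(x*z))*((a*x)*b))))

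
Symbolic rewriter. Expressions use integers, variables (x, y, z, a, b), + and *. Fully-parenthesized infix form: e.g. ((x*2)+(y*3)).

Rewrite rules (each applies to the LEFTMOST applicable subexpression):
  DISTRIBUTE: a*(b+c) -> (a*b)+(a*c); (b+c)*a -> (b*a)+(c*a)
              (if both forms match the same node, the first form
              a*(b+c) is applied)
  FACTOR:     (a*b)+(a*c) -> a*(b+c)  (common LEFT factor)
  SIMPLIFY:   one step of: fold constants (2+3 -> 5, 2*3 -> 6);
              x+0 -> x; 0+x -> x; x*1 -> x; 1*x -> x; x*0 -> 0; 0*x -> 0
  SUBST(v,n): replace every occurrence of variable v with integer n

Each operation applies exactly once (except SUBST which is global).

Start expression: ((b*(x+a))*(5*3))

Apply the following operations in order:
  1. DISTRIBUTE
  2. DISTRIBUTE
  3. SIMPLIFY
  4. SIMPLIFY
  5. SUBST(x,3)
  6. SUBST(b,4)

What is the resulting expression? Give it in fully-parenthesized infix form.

Answer: (((4*3)*15)+((4*a)*15))

Derivation:
Start: ((b*(x+a))*(5*3))
Apply DISTRIBUTE at L (target: (b*(x+a))): ((b*(x+a))*(5*3)) -> (((b*x)+(b*a))*(5*3))
Apply DISTRIBUTE at root (target: (((b*x)+(b*a))*(5*3))): (((b*x)+(b*a))*(5*3)) -> (((b*x)*(5*3))+((b*a)*(5*3)))
Apply SIMPLIFY at LR (target: (5*3)): (((b*x)*(5*3))+((b*a)*(5*3))) -> (((b*x)*15)+((b*a)*(5*3)))
Apply SIMPLIFY at RR (target: (5*3)): (((b*x)*15)+((b*a)*(5*3))) -> (((b*x)*15)+((b*a)*15))
Apply SUBST(x,3): (((b*x)*15)+((b*a)*15)) -> (((b*3)*15)+((b*a)*15))
Apply SUBST(b,4): (((b*3)*15)+((b*a)*15)) -> (((4*3)*15)+((4*a)*15))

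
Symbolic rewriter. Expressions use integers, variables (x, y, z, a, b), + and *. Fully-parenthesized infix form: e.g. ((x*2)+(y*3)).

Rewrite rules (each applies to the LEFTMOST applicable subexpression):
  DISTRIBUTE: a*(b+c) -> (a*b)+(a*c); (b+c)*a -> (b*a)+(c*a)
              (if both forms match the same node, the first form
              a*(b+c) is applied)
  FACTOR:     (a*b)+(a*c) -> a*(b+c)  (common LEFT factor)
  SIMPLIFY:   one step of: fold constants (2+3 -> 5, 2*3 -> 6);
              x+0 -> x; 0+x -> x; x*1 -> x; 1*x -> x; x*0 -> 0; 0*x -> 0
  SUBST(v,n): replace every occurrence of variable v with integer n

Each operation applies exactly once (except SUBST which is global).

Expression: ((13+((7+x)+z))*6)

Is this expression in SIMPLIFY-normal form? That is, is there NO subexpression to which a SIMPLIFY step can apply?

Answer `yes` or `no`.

Expression: ((13+((7+x)+z))*6)
Scanning for simplifiable subexpressions (pre-order)...
  at root: ((13+((7+x)+z))*6) (not simplifiable)
  at L: (13+((7+x)+z)) (not simplifiable)
  at LR: ((7+x)+z) (not simplifiable)
  at LRL: (7+x) (not simplifiable)
Result: no simplifiable subexpression found -> normal form.

Answer: yes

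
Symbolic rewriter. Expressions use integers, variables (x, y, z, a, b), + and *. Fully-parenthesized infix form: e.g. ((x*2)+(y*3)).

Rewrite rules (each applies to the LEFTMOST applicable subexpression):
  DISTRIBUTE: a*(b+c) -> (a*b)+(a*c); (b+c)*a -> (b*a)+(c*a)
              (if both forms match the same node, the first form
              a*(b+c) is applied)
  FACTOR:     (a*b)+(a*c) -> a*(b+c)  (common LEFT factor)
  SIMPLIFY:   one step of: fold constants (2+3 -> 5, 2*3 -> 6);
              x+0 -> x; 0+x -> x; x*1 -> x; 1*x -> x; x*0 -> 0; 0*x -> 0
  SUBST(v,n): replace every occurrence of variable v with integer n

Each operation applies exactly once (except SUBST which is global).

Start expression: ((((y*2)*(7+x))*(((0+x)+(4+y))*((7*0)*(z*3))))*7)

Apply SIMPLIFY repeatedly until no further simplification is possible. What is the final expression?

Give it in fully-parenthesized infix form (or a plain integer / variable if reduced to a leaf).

Start: ((((y*2)*(7+x))*(((0+x)+(4+y))*((7*0)*(z*3))))*7)
Step 1: at LRLL: (0+x) -> x; overall: ((((y*2)*(7+x))*(((0+x)+(4+y))*((7*0)*(z*3))))*7) -> ((((y*2)*(7+x))*((x+(4+y))*((7*0)*(z*3))))*7)
Step 2: at LRRL: (7*0) -> 0; overall: ((((y*2)*(7+x))*((x+(4+y))*((7*0)*(z*3))))*7) -> ((((y*2)*(7+x))*((x+(4+y))*(0*(z*3))))*7)
Step 3: at LRR: (0*(z*3)) -> 0; overall: ((((y*2)*(7+x))*((x+(4+y))*(0*(z*3))))*7) -> ((((y*2)*(7+x))*((x+(4+y))*0))*7)
Step 4: at LR: ((x+(4+y))*0) -> 0; overall: ((((y*2)*(7+x))*((x+(4+y))*0))*7) -> ((((y*2)*(7+x))*0)*7)
Step 5: at L: (((y*2)*(7+x))*0) -> 0; overall: ((((y*2)*(7+x))*0)*7) -> (0*7)
Step 6: at root: (0*7) -> 0; overall: (0*7) -> 0
Fixed point: 0

Answer: 0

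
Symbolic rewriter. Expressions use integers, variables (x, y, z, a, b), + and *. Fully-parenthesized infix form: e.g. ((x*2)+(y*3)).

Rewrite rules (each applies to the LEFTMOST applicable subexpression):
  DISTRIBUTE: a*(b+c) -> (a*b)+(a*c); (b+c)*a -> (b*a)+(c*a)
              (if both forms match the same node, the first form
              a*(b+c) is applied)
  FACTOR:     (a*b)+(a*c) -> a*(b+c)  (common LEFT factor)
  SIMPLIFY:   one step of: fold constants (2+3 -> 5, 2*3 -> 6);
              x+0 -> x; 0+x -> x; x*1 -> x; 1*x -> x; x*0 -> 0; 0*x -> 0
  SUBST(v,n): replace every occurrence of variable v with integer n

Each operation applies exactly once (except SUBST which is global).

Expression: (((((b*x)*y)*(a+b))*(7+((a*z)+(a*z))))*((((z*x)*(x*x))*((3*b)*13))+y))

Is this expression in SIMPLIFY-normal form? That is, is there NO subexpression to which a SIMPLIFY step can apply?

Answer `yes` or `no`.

Expression: (((((b*x)*y)*(a+b))*(7+((a*z)+(a*z))))*((((z*x)*(x*x))*((3*b)*13))+y))
Scanning for simplifiable subexpressions (pre-order)...
  at root: (((((b*x)*y)*(a+b))*(7+((a*z)+(a*z))))*((((z*x)*(x*x))*((3*b)*13))+y)) (not simplifiable)
  at L: ((((b*x)*y)*(a+b))*(7+((a*z)+(a*z)))) (not simplifiable)
  at LL: (((b*x)*y)*(a+b)) (not simplifiable)
  at LLL: ((b*x)*y) (not simplifiable)
  at LLLL: (b*x) (not simplifiable)
  at LLR: (a+b) (not simplifiable)
  at LR: (7+((a*z)+(a*z))) (not simplifiable)
  at LRR: ((a*z)+(a*z)) (not simplifiable)
  at LRRL: (a*z) (not simplifiable)
  at LRRR: (a*z) (not simplifiable)
  at R: ((((z*x)*(x*x))*((3*b)*13))+y) (not simplifiable)
  at RL: (((z*x)*(x*x))*((3*b)*13)) (not simplifiable)
  at RLL: ((z*x)*(x*x)) (not simplifiable)
  at RLLL: (z*x) (not simplifiable)
  at RLLR: (x*x) (not simplifiable)
  at RLR: ((3*b)*13) (not simplifiable)
  at RLRL: (3*b) (not simplifiable)
Result: no simplifiable subexpression found -> normal form.

Answer: yes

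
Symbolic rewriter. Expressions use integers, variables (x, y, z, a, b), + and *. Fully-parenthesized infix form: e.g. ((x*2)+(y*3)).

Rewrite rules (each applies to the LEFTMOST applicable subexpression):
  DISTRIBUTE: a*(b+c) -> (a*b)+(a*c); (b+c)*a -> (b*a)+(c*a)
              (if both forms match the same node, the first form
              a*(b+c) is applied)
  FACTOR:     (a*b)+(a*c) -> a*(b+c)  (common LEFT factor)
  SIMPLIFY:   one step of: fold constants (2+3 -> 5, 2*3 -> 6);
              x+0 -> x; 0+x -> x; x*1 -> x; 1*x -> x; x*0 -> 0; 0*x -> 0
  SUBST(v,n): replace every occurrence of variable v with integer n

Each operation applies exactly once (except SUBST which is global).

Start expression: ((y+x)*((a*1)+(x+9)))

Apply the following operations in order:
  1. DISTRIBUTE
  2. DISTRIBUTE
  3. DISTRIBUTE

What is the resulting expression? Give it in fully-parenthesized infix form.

Start: ((y+x)*((a*1)+(x+9)))
Apply DISTRIBUTE at root (target: ((y+x)*((a*1)+(x+9)))): ((y+x)*((a*1)+(x+9))) -> (((y+x)*(a*1))+((y+x)*(x+9)))
Apply DISTRIBUTE at L (target: ((y+x)*(a*1))): (((y+x)*(a*1))+((y+x)*(x+9))) -> (((y*(a*1))+(x*(a*1)))+((y+x)*(x+9)))
Apply DISTRIBUTE at R (target: ((y+x)*(x+9))): (((y*(a*1))+(x*(a*1)))+((y+x)*(x+9))) -> (((y*(a*1))+(x*(a*1)))+(((y+x)*x)+((y+x)*9)))

Answer: (((y*(a*1))+(x*(a*1)))+(((y+x)*x)+((y+x)*9)))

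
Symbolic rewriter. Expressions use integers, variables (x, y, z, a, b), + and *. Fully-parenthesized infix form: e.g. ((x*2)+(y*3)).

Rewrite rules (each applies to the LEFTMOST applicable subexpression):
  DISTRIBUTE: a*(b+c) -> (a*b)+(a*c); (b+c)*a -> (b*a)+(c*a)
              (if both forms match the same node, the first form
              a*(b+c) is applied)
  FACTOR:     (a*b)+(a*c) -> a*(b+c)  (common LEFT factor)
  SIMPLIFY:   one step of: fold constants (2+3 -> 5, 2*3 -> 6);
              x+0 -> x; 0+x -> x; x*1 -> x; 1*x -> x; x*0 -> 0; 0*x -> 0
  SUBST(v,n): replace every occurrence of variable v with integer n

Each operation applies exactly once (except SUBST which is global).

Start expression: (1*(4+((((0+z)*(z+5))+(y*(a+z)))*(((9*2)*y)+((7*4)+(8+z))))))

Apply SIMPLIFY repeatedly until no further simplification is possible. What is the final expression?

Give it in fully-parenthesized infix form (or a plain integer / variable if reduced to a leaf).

Answer: (4+(((z*(z+5))+(y*(a+z)))*((18*y)+(28+(8+z)))))

Derivation:
Start: (1*(4+((((0+z)*(z+5))+(y*(a+z)))*(((9*2)*y)+((7*4)+(8+z))))))
Step 1: at root: (1*(4+((((0+z)*(z+5))+(y*(a+z)))*(((9*2)*y)+((7*4)+(8+z)))))) -> (4+((((0+z)*(z+5))+(y*(a+z)))*(((9*2)*y)+((7*4)+(8+z))))); overall: (1*(4+((((0+z)*(z+5))+(y*(a+z)))*(((9*2)*y)+((7*4)+(8+z)))))) -> (4+((((0+z)*(z+5))+(y*(a+z)))*(((9*2)*y)+((7*4)+(8+z)))))
Step 2: at RLLL: (0+z) -> z; overall: (4+((((0+z)*(z+5))+(y*(a+z)))*(((9*2)*y)+((7*4)+(8+z))))) -> (4+(((z*(z+5))+(y*(a+z)))*(((9*2)*y)+((7*4)+(8+z)))))
Step 3: at RRLL: (9*2) -> 18; overall: (4+(((z*(z+5))+(y*(a+z)))*(((9*2)*y)+((7*4)+(8+z))))) -> (4+(((z*(z+5))+(y*(a+z)))*((18*y)+((7*4)+(8+z)))))
Step 4: at RRRL: (7*4) -> 28; overall: (4+(((z*(z+5))+(y*(a+z)))*((18*y)+((7*4)+(8+z))))) -> (4+(((z*(z+5))+(y*(a+z)))*((18*y)+(28+(8+z)))))
Fixed point: (4+(((z*(z+5))+(y*(a+z)))*((18*y)+(28+(8+z)))))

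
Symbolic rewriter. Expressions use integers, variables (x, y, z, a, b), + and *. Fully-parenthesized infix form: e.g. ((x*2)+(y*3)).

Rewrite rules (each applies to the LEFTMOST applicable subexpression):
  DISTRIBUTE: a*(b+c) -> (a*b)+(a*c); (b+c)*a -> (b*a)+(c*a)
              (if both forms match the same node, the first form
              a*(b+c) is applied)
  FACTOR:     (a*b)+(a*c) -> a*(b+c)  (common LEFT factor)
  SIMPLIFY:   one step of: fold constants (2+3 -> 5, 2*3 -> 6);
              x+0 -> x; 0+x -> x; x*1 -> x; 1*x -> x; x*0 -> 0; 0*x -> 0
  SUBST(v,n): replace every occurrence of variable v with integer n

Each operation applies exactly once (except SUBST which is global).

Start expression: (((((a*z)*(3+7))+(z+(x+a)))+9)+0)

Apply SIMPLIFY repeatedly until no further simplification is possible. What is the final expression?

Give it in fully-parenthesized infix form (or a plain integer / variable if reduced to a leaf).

Start: (((((a*z)*(3+7))+(z+(x+a)))+9)+0)
Step 1: at root: (((((a*z)*(3+7))+(z+(x+a)))+9)+0) -> ((((a*z)*(3+7))+(z+(x+a)))+9); overall: (((((a*z)*(3+7))+(z+(x+a)))+9)+0) -> ((((a*z)*(3+7))+(z+(x+a)))+9)
Step 2: at LLR: (3+7) -> 10; overall: ((((a*z)*(3+7))+(z+(x+a)))+9) -> ((((a*z)*10)+(z+(x+a)))+9)
Fixed point: ((((a*z)*10)+(z+(x+a)))+9)

Answer: ((((a*z)*10)+(z+(x+a)))+9)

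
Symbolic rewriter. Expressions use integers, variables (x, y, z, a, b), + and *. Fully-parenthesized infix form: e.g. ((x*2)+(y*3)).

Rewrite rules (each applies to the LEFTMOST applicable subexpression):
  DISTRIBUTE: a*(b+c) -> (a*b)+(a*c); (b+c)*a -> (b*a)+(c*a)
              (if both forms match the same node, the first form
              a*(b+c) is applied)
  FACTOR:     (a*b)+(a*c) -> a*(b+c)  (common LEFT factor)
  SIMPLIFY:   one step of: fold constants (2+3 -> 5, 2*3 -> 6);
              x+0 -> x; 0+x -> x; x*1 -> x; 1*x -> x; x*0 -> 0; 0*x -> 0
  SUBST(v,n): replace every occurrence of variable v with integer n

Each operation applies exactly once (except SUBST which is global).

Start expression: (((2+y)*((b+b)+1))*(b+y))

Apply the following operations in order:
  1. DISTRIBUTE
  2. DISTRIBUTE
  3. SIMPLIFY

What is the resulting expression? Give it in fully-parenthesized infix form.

Start: (((2+y)*((b+b)+1))*(b+y))
Apply DISTRIBUTE at root (target: (((2+y)*((b+b)+1))*(b+y))): (((2+y)*((b+b)+1))*(b+y)) -> ((((2+y)*((b+b)+1))*b)+(((2+y)*((b+b)+1))*y))
Apply DISTRIBUTE at LL (target: ((2+y)*((b+b)+1))): ((((2+y)*((b+b)+1))*b)+(((2+y)*((b+b)+1))*y)) -> (((((2+y)*(b+b))+((2+y)*1))*b)+(((2+y)*((b+b)+1))*y))
Apply SIMPLIFY at LLR (target: ((2+y)*1)): (((((2+y)*(b+b))+((2+y)*1))*b)+(((2+y)*((b+b)+1))*y)) -> (((((2+y)*(b+b))+(2+y))*b)+(((2+y)*((b+b)+1))*y))

Answer: (((((2+y)*(b+b))+(2+y))*b)+(((2+y)*((b+b)+1))*y))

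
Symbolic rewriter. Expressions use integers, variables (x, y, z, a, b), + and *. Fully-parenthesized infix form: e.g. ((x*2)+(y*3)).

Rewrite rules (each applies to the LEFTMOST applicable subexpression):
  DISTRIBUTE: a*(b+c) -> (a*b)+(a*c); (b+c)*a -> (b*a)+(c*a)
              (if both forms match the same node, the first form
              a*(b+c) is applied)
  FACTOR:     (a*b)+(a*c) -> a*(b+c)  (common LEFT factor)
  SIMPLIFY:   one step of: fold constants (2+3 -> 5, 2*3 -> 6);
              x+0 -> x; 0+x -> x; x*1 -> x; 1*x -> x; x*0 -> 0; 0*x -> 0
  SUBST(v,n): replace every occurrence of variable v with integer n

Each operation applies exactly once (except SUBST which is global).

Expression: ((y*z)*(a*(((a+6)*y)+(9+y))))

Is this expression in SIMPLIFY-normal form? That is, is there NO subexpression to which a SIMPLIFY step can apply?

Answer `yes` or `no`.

Answer: yes

Derivation:
Expression: ((y*z)*(a*(((a+6)*y)+(9+y))))
Scanning for simplifiable subexpressions (pre-order)...
  at root: ((y*z)*(a*(((a+6)*y)+(9+y)))) (not simplifiable)
  at L: (y*z) (not simplifiable)
  at R: (a*(((a+6)*y)+(9+y))) (not simplifiable)
  at RR: (((a+6)*y)+(9+y)) (not simplifiable)
  at RRL: ((a+6)*y) (not simplifiable)
  at RRLL: (a+6) (not simplifiable)
  at RRR: (9+y) (not simplifiable)
Result: no simplifiable subexpression found -> normal form.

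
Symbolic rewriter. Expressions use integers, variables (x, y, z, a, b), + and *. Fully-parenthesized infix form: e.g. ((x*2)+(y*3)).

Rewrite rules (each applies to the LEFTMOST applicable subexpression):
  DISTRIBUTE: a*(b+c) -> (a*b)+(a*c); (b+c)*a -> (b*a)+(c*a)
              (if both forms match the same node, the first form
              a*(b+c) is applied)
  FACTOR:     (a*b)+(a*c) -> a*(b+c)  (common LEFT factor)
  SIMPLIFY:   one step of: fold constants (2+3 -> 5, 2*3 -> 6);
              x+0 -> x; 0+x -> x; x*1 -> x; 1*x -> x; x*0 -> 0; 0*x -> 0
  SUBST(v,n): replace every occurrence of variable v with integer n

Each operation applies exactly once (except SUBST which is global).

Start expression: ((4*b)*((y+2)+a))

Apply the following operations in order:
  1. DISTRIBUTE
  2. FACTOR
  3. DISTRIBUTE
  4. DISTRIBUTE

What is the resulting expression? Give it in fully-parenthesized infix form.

Start: ((4*b)*((y+2)+a))
Apply DISTRIBUTE at root (target: ((4*b)*((y+2)+a))): ((4*b)*((y+2)+a)) -> (((4*b)*(y+2))+((4*b)*a))
Apply FACTOR at root (target: (((4*b)*(y+2))+((4*b)*a))): (((4*b)*(y+2))+((4*b)*a)) -> ((4*b)*((y+2)+a))
Apply DISTRIBUTE at root (target: ((4*b)*((y+2)+a))): ((4*b)*((y+2)+a)) -> (((4*b)*(y+2))+((4*b)*a))
Apply DISTRIBUTE at L (target: ((4*b)*(y+2))): (((4*b)*(y+2))+((4*b)*a)) -> ((((4*b)*y)+((4*b)*2))+((4*b)*a))

Answer: ((((4*b)*y)+((4*b)*2))+((4*b)*a))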